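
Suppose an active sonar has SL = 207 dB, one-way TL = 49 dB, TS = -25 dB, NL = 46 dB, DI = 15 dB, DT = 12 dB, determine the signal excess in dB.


SE = SL - 2*TL + TS - NL + DI - DT = 207 - 2*49 + (-25) - 46 + 15 - 12 = 41

41 dB


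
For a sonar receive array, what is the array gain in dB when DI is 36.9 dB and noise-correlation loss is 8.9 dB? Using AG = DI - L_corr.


28.0 dB


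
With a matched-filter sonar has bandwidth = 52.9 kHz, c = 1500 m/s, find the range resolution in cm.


dR = c/(2*BW) = 1500 / (2 * 52.9e3) = 0.0142 m = 1.42 cm

1.42 cm


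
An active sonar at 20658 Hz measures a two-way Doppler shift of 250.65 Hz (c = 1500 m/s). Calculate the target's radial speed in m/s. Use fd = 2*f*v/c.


From fd = 2*f*v/c, v = c*fd/(2*f) = 1500 * 250.65 / (2*20658) = 9.1

9.1 m/s


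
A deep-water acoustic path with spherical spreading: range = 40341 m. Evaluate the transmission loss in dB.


TL = 20*log10(40341) = 92.11

92.11 dB


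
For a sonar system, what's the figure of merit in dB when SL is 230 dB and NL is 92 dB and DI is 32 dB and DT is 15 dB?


FOM = SL - NL + DI - DT = 230 - 92 + 32 - 15 = 155

155 dB


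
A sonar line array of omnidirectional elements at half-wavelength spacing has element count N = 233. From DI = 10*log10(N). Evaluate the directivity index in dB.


DI = 10*log10(233) = 23.67

23.67 dB


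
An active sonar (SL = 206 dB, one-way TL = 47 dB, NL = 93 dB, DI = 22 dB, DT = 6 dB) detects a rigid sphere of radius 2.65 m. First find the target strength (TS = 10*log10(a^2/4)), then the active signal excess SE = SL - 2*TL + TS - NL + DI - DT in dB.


Step 1: TS = 10*log10(2.65^2/4) = 2.44 dB
Step 2: SE = SL - 2*TL + TS - NL + DI - DT = 206 - 2*47 + (2.44) - 93 + 22 - 6 = 37.44

37.44 dB


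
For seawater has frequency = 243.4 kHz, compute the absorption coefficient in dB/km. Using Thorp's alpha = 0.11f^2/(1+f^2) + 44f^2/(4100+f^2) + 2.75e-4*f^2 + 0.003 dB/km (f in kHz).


f^2 = 59243.56
alpha = 0.11*59243.56/(1+59243.56) + 44*59243.56/(4100+59243.56) + 2.75e-4*59243.56 + 0.003 = 57.557

57.557 dB/km


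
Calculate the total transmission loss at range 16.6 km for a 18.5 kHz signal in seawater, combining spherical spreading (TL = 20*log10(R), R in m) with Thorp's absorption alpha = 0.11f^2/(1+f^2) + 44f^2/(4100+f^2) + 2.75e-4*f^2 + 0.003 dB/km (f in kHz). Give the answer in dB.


144.11 dB


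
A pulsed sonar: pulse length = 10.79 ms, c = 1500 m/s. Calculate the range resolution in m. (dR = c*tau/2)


dR = c*tau/2 = 1500 * 10.79e-3 / 2 = 8.0925

8.0925 m


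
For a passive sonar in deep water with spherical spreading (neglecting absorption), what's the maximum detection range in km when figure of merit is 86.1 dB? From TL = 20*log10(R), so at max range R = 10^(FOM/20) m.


At max range FOM = TL, so 20*log10(R) = 86.1
R = 10^(86.1/20) = 20183.66 m = 20.18 km

20.18 km


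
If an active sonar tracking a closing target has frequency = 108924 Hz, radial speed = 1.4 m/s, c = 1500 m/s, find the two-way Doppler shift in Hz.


fd = 2*f*v/c = 2 * 108924 * 1.4 / 1500 = 203.32

203.32 Hz


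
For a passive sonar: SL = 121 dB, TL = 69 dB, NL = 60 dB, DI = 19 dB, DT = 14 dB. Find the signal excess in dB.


-3 dB


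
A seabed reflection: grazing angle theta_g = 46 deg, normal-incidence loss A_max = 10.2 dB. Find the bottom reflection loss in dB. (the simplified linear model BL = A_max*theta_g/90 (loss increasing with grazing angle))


5.21 dB


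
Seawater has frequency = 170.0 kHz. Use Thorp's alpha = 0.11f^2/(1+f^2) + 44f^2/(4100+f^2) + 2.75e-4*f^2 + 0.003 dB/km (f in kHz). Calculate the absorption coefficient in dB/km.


46.594 dB/km


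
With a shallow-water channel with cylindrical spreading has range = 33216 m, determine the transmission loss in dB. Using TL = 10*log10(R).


TL = 10*log10(33216) = 45.21

45.21 dB


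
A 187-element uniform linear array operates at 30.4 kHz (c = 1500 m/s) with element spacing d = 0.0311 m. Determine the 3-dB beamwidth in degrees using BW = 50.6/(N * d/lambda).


0.43 deg


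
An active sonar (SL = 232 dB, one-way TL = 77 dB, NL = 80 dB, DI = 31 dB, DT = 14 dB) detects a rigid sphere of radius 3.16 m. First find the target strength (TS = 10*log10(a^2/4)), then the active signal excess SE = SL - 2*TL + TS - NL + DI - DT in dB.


Step 1: TS = 10*log10(3.16^2/4) = 3.97 dB
Step 2: SE = SL - 2*TL + TS - NL + DI - DT = 232 - 2*77 + (3.97) - 80 + 31 - 14 = 18.97

18.97 dB


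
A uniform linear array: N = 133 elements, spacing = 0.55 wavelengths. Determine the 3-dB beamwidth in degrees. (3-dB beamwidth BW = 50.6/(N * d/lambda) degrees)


BW = 50.6 / (133 * 0.55) = 50.6 / 73.15 = 0.69

0.69 deg


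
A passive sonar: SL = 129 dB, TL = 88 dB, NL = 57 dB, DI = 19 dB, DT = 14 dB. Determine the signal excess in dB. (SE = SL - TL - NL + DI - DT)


-11 dB


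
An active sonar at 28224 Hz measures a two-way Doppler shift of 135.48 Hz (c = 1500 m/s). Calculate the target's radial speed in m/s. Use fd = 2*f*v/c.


From fd = 2*f*v/c, v = c*fd/(2*f) = 1500 * 135.48 / (2*28224) = 3.6

3.6 m/s


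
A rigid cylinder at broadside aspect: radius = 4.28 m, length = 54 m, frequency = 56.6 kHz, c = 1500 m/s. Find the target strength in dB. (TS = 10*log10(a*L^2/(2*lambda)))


lambda = 1500/56600 = 0.0265 m
TS = 10*log10(4.28*54^2/(2*0.0265)) = 53.72

53.72 dB


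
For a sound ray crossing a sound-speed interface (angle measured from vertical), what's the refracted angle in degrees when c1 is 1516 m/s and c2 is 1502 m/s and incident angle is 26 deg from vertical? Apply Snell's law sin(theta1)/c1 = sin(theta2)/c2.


25.74 deg


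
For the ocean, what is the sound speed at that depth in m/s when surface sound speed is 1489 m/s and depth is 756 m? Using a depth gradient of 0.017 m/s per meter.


1501.852 m/s


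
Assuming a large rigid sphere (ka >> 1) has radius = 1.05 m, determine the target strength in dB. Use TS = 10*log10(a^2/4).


TS = 10*log10(1.05^2 / 4) = 10*log10(0.275625) = -5.6

-5.6 dB


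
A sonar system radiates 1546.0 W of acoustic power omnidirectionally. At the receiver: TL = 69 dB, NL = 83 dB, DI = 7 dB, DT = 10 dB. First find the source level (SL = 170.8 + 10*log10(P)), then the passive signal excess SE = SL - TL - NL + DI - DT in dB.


Step 1: SL = 170.8 + 10*log10(1546.0) = 202.69 dB
Step 2: SE = SL - TL - NL + DI - DT = 202.69 - 69 - 83 + 7 - 10 = 47.69

47.69 dB


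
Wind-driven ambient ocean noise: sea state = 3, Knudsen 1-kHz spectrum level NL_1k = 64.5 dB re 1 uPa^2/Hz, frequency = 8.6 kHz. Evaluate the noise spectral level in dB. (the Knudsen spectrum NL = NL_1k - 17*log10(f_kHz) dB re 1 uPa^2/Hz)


NL = NL_1k - 17*log10(f_kHz) = 64.5 - 17*log10(8.6) = 64.5 - (15.89) = 48.61

48.61 dB


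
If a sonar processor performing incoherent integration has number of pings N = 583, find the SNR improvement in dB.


13.83 dB


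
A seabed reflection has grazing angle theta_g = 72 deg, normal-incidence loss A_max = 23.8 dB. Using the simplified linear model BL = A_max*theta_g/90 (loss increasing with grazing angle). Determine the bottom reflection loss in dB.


BL = A_max * theta_g / 90 = 23.8 * 72 / 90 = 19.04

19.04 dB


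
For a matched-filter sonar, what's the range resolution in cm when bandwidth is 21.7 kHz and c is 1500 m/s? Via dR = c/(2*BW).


dR = c/(2*BW) = 1500 / (2 * 21.7e3) = 0.0346 m = 3.46 cm

3.46 cm


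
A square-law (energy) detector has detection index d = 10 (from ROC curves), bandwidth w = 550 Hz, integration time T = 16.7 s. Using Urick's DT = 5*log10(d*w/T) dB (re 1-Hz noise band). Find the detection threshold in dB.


DT = 5*log10(d*w/T) = 5*log10(10 * 550 / 16.7) = 5*log10(329.34) = 12.59

12.59 dB


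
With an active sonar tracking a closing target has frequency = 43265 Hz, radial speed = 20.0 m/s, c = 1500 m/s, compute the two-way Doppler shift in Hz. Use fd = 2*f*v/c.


fd = 2*f*v/c = 2 * 43265 * 20.0 / 1500 = 1153.73

1153.73 Hz


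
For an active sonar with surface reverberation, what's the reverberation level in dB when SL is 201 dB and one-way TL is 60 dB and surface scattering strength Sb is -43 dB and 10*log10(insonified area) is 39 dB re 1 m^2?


77 dB


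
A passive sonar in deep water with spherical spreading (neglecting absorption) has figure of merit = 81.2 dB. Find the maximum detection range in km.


At max range FOM = TL, so 20*log10(R) = 81.2
R = 10^(81.2/20) = 11481.54 m = 11.48 km

11.48 km


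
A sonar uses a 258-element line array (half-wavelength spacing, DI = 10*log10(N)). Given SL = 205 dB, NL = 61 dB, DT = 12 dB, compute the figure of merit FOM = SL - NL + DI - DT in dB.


Step 1: DI = 10*log10(258) = 24.12 dB
Step 2: FOM = SL - NL + DI - DT = 205 - 61 + 24.12 - 12 = 156.12

156.12 dB


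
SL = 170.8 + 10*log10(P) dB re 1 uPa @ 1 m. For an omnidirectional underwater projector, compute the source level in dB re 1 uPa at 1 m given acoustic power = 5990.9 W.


SL = 170.8 + 10*log10(5990.9) = 170.8 + 37.77 = 208.57

208.57 dB


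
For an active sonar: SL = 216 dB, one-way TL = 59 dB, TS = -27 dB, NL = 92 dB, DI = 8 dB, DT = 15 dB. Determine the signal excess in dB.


SE = SL - 2*TL + TS - NL + DI - DT = 216 - 2*59 + (-27) - 92 + 8 - 15 = -28

-28 dB


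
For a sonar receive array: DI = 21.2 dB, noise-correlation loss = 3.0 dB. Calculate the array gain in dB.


18.2 dB


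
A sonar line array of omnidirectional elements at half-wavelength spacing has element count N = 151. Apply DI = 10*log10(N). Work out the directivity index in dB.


21.79 dB


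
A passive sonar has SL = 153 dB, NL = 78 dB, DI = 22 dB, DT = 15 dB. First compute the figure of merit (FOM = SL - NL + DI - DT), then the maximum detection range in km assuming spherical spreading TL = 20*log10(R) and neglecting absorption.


Step 1: FOM = SL - NL + DI - DT = 153 - 78 + 22 - 15 = 82 dB
Step 2: at max range FOM = TL = 20*log10(R), so R = 10^(82/20) = 12589.25 m = 12.59 km

12.59 km


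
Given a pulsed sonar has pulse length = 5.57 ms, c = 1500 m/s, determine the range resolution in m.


dR = c*tau/2 = 1500 * 5.57e-3 / 2 = 4.1775

4.1775 m


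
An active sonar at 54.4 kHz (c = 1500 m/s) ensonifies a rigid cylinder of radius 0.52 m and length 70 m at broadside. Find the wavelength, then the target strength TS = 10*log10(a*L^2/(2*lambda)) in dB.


Step 1: lambda = c/f = 1500/54400 = 0.02757 m
Step 2: TS = 10*log10(a*L^2/(2*lambda)) = 10*log10(0.52*70^2/(2*0.02757)) = 46.65

46.65 dB


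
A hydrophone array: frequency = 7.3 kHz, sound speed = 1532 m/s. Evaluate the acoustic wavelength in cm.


lambda = c/f = 1532 / 7300 = 0.2099 m = 20.99 cm

20.99 cm


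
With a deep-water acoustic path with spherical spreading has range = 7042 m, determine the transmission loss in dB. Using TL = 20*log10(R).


76.95 dB


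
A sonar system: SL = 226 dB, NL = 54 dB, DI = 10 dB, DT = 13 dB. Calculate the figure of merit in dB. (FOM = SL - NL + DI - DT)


FOM = SL - NL + DI - DT = 226 - 54 + 10 - 13 = 169

169 dB


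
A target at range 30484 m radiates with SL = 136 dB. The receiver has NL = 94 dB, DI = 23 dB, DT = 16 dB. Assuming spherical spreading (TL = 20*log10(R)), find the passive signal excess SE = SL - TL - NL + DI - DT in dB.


-40.68 dB


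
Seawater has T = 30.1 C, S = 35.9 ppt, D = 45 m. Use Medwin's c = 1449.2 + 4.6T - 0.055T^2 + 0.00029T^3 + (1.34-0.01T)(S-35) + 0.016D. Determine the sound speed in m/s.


c = 1449.2 + 4.6*30.1 - 0.055*30.1^2 + 0.00029*30.1^3 + (1.34 - 0.01*30.1)*(35.9 - 35) + 0.016*45 = 1547.39

1547.39 m/s


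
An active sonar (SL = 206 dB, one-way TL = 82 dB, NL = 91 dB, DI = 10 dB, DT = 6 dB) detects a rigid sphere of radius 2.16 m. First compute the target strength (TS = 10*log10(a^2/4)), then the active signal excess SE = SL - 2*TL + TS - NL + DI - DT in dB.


Step 1: TS = 10*log10(2.16^2/4) = 0.67 dB
Step 2: SE = SL - 2*TL + TS - NL + DI - DT = 206 - 2*82 + (0.67) - 91 + 10 - 6 = -44.33

-44.33 dB


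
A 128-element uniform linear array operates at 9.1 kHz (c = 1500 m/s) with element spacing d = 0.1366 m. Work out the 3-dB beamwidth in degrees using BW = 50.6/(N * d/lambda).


Step 1: lambda = 1500/9100 = 0.16484 m
Step 2: d/lambda = 0.1366/0.16484 = 0.8287
Step 3: BW = 50.6/(N * d/lambda) = 50.6/(128 * 0.8287) = 0.48

0.48 deg


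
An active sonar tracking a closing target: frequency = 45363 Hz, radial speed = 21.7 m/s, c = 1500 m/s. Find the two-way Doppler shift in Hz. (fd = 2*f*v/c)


1312.5 Hz


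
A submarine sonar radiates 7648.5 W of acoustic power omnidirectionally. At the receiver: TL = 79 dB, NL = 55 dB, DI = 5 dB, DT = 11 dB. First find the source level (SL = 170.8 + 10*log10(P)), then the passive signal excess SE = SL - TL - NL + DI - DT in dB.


Step 1: SL = 170.8 + 10*log10(7648.5) = 209.64 dB
Step 2: SE = SL - TL - NL + DI - DT = 209.64 - 79 - 55 + 5 - 11 = 69.64

69.64 dB


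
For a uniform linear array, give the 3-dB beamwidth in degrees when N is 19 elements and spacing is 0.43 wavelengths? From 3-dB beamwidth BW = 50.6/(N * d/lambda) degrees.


BW = 50.6 / (19 * 0.43) = 50.6 / 8.17 = 6.19

6.19 deg


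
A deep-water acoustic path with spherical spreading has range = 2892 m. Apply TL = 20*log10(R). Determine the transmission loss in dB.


TL = 20*log10(2892) = 69.22

69.22 dB


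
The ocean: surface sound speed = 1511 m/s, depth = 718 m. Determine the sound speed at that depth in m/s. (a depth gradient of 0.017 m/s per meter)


c = 1511 + 0.017 * 718 = 1523.206

1523.206 m/s


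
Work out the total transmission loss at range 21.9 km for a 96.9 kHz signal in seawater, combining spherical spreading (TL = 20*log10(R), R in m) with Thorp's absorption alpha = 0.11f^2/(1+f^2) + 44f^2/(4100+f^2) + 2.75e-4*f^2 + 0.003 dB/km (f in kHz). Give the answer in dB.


Step 1 (Thorp): alpha = 0.11*9389.61/(1+9389.61) + 44*9389.61/(4100+9389.61) + 2.75e-4*9389.61 + 0.003 = 33.3219 dB/km
Step 2: TL_spread = 20*log10(21900) = 86.81 dB
Step 3: TL_abs = alpha*R = 33.3219 * 21.9 = 729.75 dB
Step 4: TL_total = 86.81 + 729.75 = 816.56

816.56 dB


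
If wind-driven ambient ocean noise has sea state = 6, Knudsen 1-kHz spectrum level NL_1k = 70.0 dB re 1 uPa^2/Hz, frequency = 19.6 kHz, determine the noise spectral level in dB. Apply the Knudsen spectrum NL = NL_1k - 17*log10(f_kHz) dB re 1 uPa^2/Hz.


NL = NL_1k - 17*log10(f_kHz) = 70.0 - 17*log10(19.6) = 70.0 - (21.97) = 48.03

48.03 dB


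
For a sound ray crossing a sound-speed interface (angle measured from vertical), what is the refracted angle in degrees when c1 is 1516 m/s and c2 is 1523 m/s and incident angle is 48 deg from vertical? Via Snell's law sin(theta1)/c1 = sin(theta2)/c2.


sin(theta2) = (c2/c1)*sin(theta1) = (1523/1516)*sin(48 deg) = 0.74658
theta2 = arcsin(0.74658) = 48.29

48.29 deg


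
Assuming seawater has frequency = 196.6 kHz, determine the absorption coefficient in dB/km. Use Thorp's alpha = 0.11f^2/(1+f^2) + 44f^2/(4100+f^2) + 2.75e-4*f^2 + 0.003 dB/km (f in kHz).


f^2 = 38651.56
alpha = 0.11*38651.56/(1+38651.56) + 44*38651.56/(4100+38651.56) + 2.75e-4*38651.56 + 0.003 = 50.522

50.522 dB/km


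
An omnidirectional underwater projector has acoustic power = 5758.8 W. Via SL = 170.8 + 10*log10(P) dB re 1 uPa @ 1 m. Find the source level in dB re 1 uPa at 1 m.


SL = 170.8 + 10*log10(5758.8) = 170.8 + 37.6 = 208.4

208.4 dB


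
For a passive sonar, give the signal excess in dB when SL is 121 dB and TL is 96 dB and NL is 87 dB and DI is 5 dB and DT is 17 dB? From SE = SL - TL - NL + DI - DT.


-74 dB


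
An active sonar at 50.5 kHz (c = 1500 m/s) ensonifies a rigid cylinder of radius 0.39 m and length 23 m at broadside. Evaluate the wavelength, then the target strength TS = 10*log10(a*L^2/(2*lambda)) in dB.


Step 1: lambda = c/f = 1500/50500 = 0.0297 m
Step 2: TS = 10*log10(a*L^2/(2*lambda)) = 10*log10(0.39*23^2/(2*0.0297)) = 35.41

35.41 dB


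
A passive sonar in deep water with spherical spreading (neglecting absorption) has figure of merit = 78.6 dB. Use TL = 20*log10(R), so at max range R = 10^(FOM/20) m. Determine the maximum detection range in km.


At max range FOM = TL, so 20*log10(R) = 78.6
R = 10^(78.6/20) = 8511.38 m = 8.51 km

8.51 km


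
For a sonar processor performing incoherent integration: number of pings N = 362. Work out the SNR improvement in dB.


12.79 dB


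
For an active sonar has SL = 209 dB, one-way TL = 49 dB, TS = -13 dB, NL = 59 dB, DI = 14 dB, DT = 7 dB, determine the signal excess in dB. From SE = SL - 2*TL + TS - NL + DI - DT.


46 dB


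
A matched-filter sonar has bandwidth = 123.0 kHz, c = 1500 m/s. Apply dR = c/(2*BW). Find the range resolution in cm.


dR = c/(2*BW) = 1500 / (2 * 123.0e3) = 0.0061 m = 0.61 cm

0.61 cm


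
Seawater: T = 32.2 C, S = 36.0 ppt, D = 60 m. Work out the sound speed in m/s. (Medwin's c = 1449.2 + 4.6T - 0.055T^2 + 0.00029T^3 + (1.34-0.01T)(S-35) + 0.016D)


c = 1449.2 + 4.6*32.2 - 0.055*32.2^2 + 0.00029*32.2^3 + (1.34 - 0.01*32.2)*(36.0 - 35) + 0.016*60 = 1551.95

1551.95 m/s


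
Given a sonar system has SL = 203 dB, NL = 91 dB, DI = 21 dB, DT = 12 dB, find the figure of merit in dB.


121 dB


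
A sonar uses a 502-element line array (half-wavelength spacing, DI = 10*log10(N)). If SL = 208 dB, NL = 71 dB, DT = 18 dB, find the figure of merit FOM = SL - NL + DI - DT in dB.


Step 1: DI = 10*log10(502) = 27.01 dB
Step 2: FOM = SL - NL + DI - DT = 208 - 71 + 27.01 - 18 = 146.01

146.01 dB


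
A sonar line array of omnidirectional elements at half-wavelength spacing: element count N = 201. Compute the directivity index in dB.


23.03 dB


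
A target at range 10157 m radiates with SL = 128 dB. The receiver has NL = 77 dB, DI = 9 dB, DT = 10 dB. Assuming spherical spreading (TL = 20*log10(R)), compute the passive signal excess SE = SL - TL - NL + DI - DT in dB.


-30.14 dB


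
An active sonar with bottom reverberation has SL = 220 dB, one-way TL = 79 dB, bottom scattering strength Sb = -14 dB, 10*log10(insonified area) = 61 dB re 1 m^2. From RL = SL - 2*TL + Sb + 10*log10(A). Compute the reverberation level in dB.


109 dB


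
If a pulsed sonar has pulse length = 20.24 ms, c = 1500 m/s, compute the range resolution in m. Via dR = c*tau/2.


15.18 m


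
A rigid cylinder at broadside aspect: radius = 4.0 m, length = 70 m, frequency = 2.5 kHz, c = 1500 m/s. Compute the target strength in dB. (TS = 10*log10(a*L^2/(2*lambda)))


lambda = 1500/2500 = 0.6 m
TS = 10*log10(4.0*70^2/(2*0.6)) = 42.13

42.13 dB


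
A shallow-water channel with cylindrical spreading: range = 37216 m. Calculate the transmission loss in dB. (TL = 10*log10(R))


TL = 10*log10(37216) = 45.71

45.71 dB


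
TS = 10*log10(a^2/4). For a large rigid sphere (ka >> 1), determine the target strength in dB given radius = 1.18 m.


TS = 10*log10(1.18^2 / 4) = 10*log10(0.3481) = -4.58

-4.58 dB


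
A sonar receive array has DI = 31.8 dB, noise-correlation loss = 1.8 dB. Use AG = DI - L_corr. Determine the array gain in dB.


AG = DI - L_corr = 31.8 - 1.8 = 30.0

30.0 dB


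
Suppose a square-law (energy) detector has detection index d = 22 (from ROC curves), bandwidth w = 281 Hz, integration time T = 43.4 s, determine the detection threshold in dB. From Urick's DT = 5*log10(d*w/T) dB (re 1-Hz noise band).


DT = 5*log10(d*w/T) = 5*log10(22 * 281 / 43.4) = 5*log10(142.44) = 10.77

10.77 dB


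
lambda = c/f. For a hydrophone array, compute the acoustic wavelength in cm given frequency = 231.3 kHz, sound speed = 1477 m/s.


lambda = c/f = 1477 / 231300 = 0.0064 m = 0.64 cm

0.64 cm


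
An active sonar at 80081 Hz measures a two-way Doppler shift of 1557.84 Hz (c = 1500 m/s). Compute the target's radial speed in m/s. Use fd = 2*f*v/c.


From fd = 2*f*v/c, v = c*fd/(2*f) = 1500 * 1557.84 / (2*80081) = 14.59

14.59 m/s


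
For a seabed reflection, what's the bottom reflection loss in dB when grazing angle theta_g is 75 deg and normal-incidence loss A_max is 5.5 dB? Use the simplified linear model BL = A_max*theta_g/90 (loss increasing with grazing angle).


BL = A_max * theta_g / 90 = 5.5 * 75 / 90 = 4.58

4.58 dB


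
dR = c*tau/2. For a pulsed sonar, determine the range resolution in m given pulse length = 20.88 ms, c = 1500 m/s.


dR = c*tau/2 = 1500 * 20.88e-3 / 2 = 15.66

15.66 m


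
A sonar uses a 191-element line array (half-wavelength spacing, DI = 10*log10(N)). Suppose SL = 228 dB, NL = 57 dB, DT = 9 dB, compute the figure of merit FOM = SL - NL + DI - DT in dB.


Step 1: DI = 10*log10(191) = 22.81 dB
Step 2: FOM = SL - NL + DI - DT = 228 - 57 + 22.81 - 9 = 184.81

184.81 dB


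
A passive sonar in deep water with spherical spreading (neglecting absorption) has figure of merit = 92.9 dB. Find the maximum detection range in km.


At max range FOM = TL, so 20*log10(R) = 92.9
R = 10^(92.9/20) = 44157.04 m = 44.16 km

44.16 km


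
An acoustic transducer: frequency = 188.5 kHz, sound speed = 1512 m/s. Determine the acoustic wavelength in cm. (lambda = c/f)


lambda = c/f = 1512 / 188500 = 0.008 m = 0.8 cm

0.8 cm


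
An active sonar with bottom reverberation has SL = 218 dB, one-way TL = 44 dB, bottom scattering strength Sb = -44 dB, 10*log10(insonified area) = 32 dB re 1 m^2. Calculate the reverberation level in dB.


118 dB


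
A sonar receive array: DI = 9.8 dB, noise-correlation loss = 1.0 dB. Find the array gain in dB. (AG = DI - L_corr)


AG = DI - L_corr = 9.8 - 1.0 = 8.8

8.8 dB


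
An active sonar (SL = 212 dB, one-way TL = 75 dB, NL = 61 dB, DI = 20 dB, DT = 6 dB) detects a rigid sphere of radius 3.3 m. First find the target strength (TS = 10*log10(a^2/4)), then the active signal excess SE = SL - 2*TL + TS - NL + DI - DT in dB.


Step 1: TS = 10*log10(3.3^2/4) = 4.35 dB
Step 2: SE = SL - 2*TL + TS - NL + DI - DT = 212 - 2*75 + (4.35) - 61 + 20 - 6 = 19.35

19.35 dB


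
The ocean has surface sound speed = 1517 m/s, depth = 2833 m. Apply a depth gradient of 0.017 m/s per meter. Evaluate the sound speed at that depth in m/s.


c = 1517 + 0.017 * 2833 = 1565.161

1565.161 m/s


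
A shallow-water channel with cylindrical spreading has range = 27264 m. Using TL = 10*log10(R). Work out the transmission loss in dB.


TL = 10*log10(27264) = 44.36

44.36 dB


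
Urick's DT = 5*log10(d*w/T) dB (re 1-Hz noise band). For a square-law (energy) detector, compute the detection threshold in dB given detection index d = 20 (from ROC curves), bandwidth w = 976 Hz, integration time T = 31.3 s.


DT = 5*log10(d*w/T) = 5*log10(20 * 976 / 31.3) = 5*log10(623.64) = 13.97

13.97 dB


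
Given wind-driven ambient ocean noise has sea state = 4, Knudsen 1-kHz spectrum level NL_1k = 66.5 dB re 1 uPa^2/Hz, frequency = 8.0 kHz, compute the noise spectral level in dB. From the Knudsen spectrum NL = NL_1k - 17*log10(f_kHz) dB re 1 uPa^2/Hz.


51.15 dB


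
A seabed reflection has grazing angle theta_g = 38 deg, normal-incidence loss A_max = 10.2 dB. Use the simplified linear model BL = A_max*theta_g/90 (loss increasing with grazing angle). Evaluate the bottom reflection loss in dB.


4.31 dB


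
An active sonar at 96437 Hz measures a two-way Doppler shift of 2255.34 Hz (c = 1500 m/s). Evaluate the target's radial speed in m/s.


From fd = 2*f*v/c, v = c*fd/(2*f) = 1500 * 2255.34 / (2*96437) = 17.54

17.54 m/s


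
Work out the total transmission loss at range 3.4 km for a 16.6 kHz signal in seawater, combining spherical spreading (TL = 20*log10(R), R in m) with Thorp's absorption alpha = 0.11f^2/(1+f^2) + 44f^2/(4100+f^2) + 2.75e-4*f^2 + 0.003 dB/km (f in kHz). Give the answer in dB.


80.69 dB


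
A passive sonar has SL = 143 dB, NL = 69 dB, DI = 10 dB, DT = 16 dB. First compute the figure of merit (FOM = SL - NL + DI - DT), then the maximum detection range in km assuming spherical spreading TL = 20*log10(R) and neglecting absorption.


Step 1: FOM = SL - NL + DI - DT = 143 - 69 + 10 - 16 = 68 dB
Step 2: at max range FOM = TL = 20*log10(R), so R = 10^(68/20) = 2511.89 m = 2.51 km

2.51 km


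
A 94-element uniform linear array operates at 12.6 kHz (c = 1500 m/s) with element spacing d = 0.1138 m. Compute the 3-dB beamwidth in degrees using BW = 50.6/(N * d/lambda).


Step 1: lambda = 1500/12600 = 0.11905 m
Step 2: d/lambda = 0.1138/0.11905 = 0.9559
Step 3: BW = 50.6/(N * d/lambda) = 50.6/(94 * 0.9559) = 0.56

0.56 deg


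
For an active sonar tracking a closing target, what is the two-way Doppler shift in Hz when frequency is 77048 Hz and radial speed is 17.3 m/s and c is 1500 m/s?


1777.24 Hz


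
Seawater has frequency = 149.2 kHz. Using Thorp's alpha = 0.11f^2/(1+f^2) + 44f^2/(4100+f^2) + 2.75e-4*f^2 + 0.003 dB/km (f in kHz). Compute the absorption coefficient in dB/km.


f^2 = 22260.64
alpha = 0.11*22260.64/(1+22260.64) + 44*22260.64/(4100+22260.64) + 2.75e-4*22260.64 + 0.003 = 43.391

43.391 dB/km


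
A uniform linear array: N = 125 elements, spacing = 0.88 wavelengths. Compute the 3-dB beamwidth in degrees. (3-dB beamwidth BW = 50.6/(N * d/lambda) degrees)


0.46 deg


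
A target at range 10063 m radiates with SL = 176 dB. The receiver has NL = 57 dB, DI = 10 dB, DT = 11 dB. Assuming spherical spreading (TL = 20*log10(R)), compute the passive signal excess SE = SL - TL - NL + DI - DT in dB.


Step 1: TL = 20*log10(10063) = 80.05 dB
Step 2: SE = 176 - 80.05 - 57 + 10 - 11 = 37.95

37.95 dB


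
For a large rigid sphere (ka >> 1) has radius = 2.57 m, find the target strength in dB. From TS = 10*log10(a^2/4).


TS = 10*log10(2.57^2 / 4) = 10*log10(1.651225) = 2.18

2.18 dB


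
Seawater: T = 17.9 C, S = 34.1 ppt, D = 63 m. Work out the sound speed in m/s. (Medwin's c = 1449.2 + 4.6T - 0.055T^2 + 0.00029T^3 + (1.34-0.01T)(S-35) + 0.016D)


1515.54 m/s


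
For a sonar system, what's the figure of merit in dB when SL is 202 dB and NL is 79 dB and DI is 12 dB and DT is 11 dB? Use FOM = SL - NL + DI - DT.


FOM = SL - NL + DI - DT = 202 - 79 + 12 - 11 = 124

124 dB


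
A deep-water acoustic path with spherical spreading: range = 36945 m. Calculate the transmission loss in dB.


TL = 20*log10(36945) = 91.35

91.35 dB


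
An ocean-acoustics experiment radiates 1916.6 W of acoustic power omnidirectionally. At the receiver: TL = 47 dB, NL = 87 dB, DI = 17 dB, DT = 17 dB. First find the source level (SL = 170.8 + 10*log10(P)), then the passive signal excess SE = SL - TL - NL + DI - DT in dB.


Step 1: SL = 170.8 + 10*log10(1916.6) = 203.63 dB
Step 2: SE = SL - TL - NL + DI - DT = 203.63 - 47 - 87 + 17 - 17 = 69.63

69.63 dB


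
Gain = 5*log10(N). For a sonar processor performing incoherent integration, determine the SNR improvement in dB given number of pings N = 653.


Gain = 5*log10(653) = 14.07

14.07 dB


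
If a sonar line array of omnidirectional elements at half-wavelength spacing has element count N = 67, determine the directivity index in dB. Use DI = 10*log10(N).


DI = 10*log10(67) = 18.26

18.26 dB


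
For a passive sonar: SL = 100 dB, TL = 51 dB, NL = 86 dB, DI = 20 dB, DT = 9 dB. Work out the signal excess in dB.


-26 dB


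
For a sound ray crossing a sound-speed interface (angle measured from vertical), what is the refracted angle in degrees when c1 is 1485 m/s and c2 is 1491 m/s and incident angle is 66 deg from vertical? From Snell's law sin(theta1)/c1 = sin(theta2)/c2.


sin(theta2) = (c2/c1)*sin(theta1) = (1491/1485)*sin(66 deg) = 0.91724
theta2 = arcsin(0.91724) = 66.53

66.53 deg


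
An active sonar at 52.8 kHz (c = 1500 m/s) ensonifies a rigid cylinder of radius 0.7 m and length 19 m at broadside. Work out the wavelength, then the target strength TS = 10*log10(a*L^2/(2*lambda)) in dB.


Step 1: lambda = c/f = 1500/52800 = 0.02841 m
Step 2: TS = 10*log10(a*L^2/(2*lambda)) = 10*log10(0.7*19^2/(2*0.02841)) = 36.48

36.48 dB


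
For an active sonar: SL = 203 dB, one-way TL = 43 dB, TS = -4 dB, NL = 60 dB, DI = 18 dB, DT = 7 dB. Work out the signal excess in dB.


SE = SL - 2*TL + TS - NL + DI - DT = 203 - 2*43 + (-4) - 60 + 18 - 7 = 64

64 dB


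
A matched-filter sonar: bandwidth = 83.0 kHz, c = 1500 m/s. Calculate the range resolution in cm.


dR = c/(2*BW) = 1500 / (2 * 83.0e3) = 0.009 m = 0.9 cm

0.9 cm


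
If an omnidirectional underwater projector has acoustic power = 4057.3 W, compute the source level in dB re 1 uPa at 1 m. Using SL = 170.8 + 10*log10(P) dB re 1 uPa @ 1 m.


206.88 dB


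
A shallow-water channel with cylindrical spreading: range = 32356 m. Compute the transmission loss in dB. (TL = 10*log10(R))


TL = 10*log10(32356) = 45.1

45.1 dB


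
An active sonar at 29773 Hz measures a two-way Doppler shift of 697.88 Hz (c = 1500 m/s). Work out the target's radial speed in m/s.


From fd = 2*f*v/c, v = c*fd/(2*f) = 1500 * 697.88 / (2*29773) = 17.58

17.58 m/s


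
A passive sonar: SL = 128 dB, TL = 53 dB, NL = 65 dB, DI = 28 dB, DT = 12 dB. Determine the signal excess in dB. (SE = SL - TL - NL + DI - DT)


SE = SL - TL - NL + DI - DT = 128 - 53 - 65 + 28 - 12 = 26

26 dB


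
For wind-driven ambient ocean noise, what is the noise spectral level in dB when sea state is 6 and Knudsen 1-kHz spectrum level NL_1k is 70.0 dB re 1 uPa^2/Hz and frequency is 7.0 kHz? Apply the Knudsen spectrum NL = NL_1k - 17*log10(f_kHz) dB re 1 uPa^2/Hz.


NL = NL_1k - 17*log10(f_kHz) = 70.0 - 17*log10(7.0) = 70.0 - (14.37) = 55.63

55.63 dB


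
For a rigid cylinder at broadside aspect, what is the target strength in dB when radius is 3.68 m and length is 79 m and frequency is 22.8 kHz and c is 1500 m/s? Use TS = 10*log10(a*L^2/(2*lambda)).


lambda = 1500/22800 = 0.06579 m
TS = 10*log10(3.68*79^2/(2*0.06579)) = 52.42

52.42 dB


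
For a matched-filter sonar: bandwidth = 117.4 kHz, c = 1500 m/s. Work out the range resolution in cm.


dR = c/(2*BW) = 1500 / (2 * 117.4e3) = 0.0064 m = 0.64 cm

0.64 cm


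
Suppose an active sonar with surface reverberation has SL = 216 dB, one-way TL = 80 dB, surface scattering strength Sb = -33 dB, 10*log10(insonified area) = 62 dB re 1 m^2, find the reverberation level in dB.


RL = SL - 2*TL + Sb + 10*log10(A) = 216 - 2*80 + (-33) + 62 = 85

85 dB


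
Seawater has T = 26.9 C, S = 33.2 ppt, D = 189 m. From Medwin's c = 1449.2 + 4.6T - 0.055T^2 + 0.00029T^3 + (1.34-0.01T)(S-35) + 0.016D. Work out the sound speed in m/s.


c = 1449.2 + 4.6*26.9 - 0.055*26.9^2 + 0.00029*26.9^3 + (1.34 - 0.01*26.9)*(33.2 - 35) + 0.016*189 = 1539.88

1539.88 m/s


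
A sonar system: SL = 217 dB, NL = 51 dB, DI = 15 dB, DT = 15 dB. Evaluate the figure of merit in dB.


FOM = SL - NL + DI - DT = 217 - 51 + 15 - 15 = 166

166 dB


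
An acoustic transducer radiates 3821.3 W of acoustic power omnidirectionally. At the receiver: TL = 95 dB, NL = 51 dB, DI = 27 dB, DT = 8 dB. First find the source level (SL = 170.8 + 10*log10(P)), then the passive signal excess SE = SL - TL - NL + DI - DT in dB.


Step 1: SL = 170.8 + 10*log10(3821.3) = 206.62 dB
Step 2: SE = SL - TL - NL + DI - DT = 206.62 - 95 - 51 + 27 - 8 = 79.62

79.62 dB


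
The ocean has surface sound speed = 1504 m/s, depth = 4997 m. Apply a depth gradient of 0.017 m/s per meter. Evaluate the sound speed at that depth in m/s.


1588.949 m/s


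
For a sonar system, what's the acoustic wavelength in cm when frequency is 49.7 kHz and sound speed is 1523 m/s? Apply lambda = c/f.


lambda = c/f = 1523 / 49700 = 0.0306 m = 3.06 cm

3.06 cm


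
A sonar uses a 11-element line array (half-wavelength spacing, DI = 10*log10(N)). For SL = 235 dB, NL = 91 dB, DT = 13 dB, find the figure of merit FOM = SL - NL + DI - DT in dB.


141.41 dB


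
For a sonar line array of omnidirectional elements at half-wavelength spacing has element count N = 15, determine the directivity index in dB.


DI = 10*log10(15) = 11.76

11.76 dB


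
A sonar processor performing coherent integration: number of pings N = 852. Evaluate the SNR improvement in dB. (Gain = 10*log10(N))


29.3 dB


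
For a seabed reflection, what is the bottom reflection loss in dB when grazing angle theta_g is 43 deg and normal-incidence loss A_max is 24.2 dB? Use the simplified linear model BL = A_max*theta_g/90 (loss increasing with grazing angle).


BL = A_max * theta_g / 90 = 24.2 * 43 / 90 = 11.56

11.56 dB


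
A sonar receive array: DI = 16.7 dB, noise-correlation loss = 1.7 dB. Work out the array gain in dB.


AG = DI - L_corr = 16.7 - 1.7 = 15.0

15.0 dB


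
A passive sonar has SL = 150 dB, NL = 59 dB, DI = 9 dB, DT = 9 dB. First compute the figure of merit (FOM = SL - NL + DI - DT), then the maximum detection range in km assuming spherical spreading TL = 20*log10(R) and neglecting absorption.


Step 1: FOM = SL - NL + DI - DT = 150 - 59 + 9 - 9 = 91 dB
Step 2: at max range FOM = TL = 20*log10(R), so R = 10^(91/20) = 35481.34 m = 35.48 km

35.48 km


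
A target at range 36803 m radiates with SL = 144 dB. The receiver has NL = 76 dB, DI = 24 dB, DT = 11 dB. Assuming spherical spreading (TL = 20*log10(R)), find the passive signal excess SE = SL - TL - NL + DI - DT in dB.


-10.32 dB


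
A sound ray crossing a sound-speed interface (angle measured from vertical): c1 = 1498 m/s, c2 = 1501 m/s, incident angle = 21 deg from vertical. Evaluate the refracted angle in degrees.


21.04 deg


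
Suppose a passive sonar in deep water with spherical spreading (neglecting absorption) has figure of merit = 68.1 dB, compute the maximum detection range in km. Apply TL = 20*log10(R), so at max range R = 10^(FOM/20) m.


2.54 km


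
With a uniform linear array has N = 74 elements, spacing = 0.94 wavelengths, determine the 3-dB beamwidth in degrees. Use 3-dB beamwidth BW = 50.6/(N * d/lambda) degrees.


0.73 deg


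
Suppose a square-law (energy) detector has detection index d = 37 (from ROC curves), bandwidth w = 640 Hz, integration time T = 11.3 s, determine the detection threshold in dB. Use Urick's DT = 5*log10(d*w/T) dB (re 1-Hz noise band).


16.61 dB


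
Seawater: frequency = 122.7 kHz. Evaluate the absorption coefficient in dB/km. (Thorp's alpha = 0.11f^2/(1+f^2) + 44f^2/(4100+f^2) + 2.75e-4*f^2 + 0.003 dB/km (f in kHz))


38.835 dB/km


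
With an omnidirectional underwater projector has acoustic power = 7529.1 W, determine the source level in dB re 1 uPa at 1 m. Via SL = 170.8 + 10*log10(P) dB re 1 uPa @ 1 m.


209.57 dB


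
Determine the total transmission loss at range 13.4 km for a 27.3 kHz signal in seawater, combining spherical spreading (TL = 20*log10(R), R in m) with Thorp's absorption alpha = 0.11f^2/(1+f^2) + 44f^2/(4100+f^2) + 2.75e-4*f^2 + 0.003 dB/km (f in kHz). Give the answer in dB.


Step 1 (Thorp): alpha = 0.11*745.29/(1+745.29) + 44*745.29/(4100+745.29) + 2.75e-4*745.29 + 0.003 = 7.0858 dB/km
Step 2: TL_spread = 20*log10(13400) = 82.54 dB
Step 3: TL_abs = alpha*R = 7.0858 * 13.4 = 94.95 dB
Step 4: TL_total = 82.54 + 94.95 = 177.49

177.49 dB


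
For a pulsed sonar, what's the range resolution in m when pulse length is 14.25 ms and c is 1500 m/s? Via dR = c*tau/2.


dR = c*tau/2 = 1500 * 14.25e-3 / 2 = 10.6875

10.6875 m


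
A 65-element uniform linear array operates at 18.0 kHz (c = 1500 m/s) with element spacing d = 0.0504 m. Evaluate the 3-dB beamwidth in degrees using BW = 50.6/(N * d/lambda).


Step 1: lambda = 1500/18000 = 0.08333 m
Step 2: d/lambda = 0.0504/0.08333 = 0.6048
Step 3: BW = 50.6/(N * d/lambda) = 50.6/(65 * 0.6048) = 1.29

1.29 deg


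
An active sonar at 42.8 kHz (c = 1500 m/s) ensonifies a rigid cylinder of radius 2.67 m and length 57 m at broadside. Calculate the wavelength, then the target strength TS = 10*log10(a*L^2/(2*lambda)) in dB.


Step 1: lambda = c/f = 1500/42800 = 0.03505 m
Step 2: TS = 10*log10(a*L^2/(2*lambda)) = 10*log10(2.67*57^2/(2*0.03505)) = 50.93

50.93 dB


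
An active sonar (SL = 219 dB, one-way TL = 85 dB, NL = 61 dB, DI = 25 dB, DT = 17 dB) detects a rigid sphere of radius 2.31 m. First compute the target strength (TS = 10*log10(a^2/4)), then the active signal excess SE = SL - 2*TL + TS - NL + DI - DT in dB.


Step 1: TS = 10*log10(2.31^2/4) = 1.25 dB
Step 2: SE = SL - 2*TL + TS - NL + DI - DT = 219 - 2*85 + (1.25) - 61 + 25 - 17 = -2.75

-2.75 dB


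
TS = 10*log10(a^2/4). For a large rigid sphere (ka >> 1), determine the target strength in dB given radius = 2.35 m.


TS = 10*log10(2.35^2 / 4) = 10*log10(1.380625) = 1.4

1.4 dB


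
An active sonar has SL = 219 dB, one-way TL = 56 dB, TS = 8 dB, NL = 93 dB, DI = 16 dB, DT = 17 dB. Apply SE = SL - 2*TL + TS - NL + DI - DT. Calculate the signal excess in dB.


21 dB


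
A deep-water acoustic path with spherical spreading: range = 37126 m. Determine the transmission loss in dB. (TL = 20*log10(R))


91.39 dB


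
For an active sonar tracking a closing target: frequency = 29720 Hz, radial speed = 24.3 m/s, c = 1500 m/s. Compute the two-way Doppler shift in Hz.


962.93 Hz


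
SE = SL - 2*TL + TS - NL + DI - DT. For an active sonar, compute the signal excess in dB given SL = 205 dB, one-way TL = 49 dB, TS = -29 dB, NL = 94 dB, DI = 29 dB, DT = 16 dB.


SE = SL - 2*TL + TS - NL + DI - DT = 205 - 2*49 + (-29) - 94 + 29 - 16 = -3

-3 dB


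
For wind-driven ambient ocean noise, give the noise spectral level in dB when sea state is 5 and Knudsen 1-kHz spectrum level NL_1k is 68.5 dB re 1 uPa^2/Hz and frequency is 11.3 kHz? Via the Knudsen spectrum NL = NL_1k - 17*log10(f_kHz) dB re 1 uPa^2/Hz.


NL = NL_1k - 17*log10(f_kHz) = 68.5 - 17*log10(11.3) = 68.5 - (17.9) = 50.6

50.6 dB


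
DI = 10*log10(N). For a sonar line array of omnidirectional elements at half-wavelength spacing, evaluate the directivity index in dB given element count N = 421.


DI = 10*log10(421) = 26.24

26.24 dB


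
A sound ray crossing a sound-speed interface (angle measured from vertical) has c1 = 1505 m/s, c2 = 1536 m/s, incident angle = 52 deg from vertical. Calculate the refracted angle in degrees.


sin(theta2) = (c2/c1)*sin(theta1) = (1536/1505)*sin(52 deg) = 0.80424
theta2 = arcsin(0.80424) = 53.54

53.54 deg


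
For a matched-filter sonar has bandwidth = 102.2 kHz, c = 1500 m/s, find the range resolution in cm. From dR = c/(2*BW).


dR = c/(2*BW) = 1500 / (2 * 102.2e3) = 0.0073 m = 0.73 cm

0.73 cm


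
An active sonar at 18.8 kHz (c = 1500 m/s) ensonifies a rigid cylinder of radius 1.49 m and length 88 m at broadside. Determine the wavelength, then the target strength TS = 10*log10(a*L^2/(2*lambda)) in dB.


Step 1: lambda = c/f = 1500/18800 = 0.07979 m
Step 2: TS = 10*log10(a*L^2/(2*lambda)) = 10*log10(1.49*88^2/(2*0.07979)) = 48.59

48.59 dB


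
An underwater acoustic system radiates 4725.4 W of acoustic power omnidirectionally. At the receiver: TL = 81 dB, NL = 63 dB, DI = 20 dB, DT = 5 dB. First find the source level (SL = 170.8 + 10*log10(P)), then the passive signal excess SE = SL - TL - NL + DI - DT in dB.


Step 1: SL = 170.8 + 10*log10(4725.4) = 207.54 dB
Step 2: SE = SL - TL - NL + DI - DT = 207.54 - 81 - 63 + 20 - 5 = 78.54

78.54 dB


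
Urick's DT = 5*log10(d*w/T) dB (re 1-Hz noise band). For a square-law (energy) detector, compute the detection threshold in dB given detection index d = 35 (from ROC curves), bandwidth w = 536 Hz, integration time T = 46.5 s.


DT = 5*log10(d*w/T) = 5*log10(35 * 536 / 46.5) = 5*log10(403.44) = 13.03

13.03 dB


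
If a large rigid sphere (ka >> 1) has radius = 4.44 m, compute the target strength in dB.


TS = 10*log10(4.44^2 / 4) = 10*log10(4.9284) = 6.93

6.93 dB
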